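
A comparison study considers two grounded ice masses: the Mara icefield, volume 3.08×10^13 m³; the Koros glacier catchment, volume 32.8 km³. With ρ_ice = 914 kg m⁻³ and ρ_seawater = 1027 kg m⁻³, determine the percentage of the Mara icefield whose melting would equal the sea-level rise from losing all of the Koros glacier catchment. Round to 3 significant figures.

Equal sea-level rise means equal mass of meltwater, i.e. equal mass of ice lost.
Ice mass of Koros: 2.998×10^13 kg; ice mass of Mara: 2.815×10^16 kg.
Fraction required = 2.998×10^13 / 2.815×10^16 = 1.06×10^-3 → 0.106 %.

≈ 0.106 %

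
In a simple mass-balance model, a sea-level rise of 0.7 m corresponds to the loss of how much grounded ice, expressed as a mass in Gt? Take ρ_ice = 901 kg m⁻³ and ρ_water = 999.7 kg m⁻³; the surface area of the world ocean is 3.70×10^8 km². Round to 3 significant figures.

≈ 2.59×10^5 Gt

Required water volume = Δh × A = 0.7 m × 3.70×10^14 m² = 2.590×10^14 m³.
ρ_w = 999.7 kg m⁻³, so the mass of water = 2.590×10^14 m³ × 999.7 kg m⁻³ = 2.589×10^17 kg = 2.59×10^5 Gt (and the same mass of ice, by conservation).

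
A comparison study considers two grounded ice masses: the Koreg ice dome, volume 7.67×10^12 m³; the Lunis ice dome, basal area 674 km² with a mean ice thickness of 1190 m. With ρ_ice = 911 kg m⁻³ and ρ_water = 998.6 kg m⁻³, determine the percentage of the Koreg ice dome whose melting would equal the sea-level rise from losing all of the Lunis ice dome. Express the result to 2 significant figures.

Equal sea-level rise means equal mass of meltwater, i.e. equal mass of ice lost.
Ice mass of Lunis: 7.307×10^14 kg; ice mass of Koreg: 6.987×10^15 kg.
Fraction required = 7.307×10^14 / 6.987×10^15 = 0.105 → 10 %.

≈ 10 %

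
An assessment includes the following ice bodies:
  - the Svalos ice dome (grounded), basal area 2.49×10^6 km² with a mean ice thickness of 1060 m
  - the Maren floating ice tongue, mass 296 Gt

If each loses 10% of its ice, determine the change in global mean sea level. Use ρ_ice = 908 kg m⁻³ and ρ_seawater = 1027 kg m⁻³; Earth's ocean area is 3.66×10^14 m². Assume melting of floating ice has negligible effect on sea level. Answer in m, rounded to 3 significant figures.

≈ 0.638 m

Svalos: ice volume = 2.49×10^6 km² × 1060 m = 2.639×10^6 km³; 0.1 × 2.639×10^6 × (908/1027) = 2.334×10^5 km³ of water.
The Maren floating ice tongue is floating and already displaces its own weight of water, so its melt adds essentially nothing to sea level.
Total added water ≈ 2.334×10^14 m³ over 3.66×10^14 m² → Δh = 0.638 m.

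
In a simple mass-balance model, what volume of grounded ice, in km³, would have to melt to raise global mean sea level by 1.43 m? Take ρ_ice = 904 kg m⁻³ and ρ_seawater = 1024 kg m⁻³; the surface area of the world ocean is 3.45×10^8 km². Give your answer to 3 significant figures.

≈ 5.59×10^5 km³

Required water volume = Δh × A = 1.43 m × 3.45×10^14 m² = 4.934×10^14 m³ = 4.934×10^5 km³.
Ice volume = water volume × ρ_w/ρ_ice = 4.934×10^5 × 1024/904 = 5.59×10^5 km³.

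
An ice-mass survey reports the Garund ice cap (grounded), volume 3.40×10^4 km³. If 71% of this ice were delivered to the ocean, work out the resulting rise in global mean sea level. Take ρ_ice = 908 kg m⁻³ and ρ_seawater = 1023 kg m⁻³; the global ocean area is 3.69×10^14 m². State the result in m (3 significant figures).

≈ 0.0581 m

Garund: 0.71 × 3.40×10^4 km³ × (908/1023) = 2.143×10^4 km³ of water.
Spread over 3.69×10^14 m² of ocean, Δh = 2.143×10^13 / 3.69×10^14 = 0.0581 m.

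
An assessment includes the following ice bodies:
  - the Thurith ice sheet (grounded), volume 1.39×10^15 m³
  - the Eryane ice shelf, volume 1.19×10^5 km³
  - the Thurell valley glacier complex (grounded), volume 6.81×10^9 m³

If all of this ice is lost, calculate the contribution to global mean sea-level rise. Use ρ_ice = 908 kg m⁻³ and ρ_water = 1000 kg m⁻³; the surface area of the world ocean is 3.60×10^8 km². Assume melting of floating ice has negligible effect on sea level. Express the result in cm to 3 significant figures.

Thurith: 1.39×10^15 m³ × (908/1000) = 1.262×10^15 m³ of water.
The Eryane ice shelf is floating and already displaces its own weight of water, so its melt adds essentially nothing to sea level.
Thurell: 6.81×10^9 m³ × (908/1000) = 6.183×10^9 m³ of water.
Total added water ≈ 1.262×10^15 m³ over 3.60×10^14 m² → Δh = 3.51 m = 351 cm.

≈ 351 cm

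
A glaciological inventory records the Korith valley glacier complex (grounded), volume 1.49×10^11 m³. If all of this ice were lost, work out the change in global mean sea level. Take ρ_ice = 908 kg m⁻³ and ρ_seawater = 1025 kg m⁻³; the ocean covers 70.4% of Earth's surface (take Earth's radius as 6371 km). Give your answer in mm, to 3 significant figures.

Korith: 1.49×10^11 m³ × (908/1025) = 1.320×10^11 m³ of water.
Spread over 3.59×10^14 m² of ocean, Δh = 1.320×10^11 / 3.59×10^14 = 3.68×10^-4 m = 0.368 mm.

≈ 0.368 mm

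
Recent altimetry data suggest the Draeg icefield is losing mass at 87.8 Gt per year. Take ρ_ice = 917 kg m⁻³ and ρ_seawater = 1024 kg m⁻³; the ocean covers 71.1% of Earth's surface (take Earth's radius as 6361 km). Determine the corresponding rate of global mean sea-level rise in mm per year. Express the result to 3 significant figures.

≈ 0.237 mm/yr

ρ_w = 1024 kg m⁻³. Annual water volume added = 87.8 Gt / ρ_w = 8.780×10^13 kg / 1024 kg m⁻³ = 8.574×10^10 m³.
Δh per year = 8.574×10^10 / 3.62×10^14 = 2.37×10^-4 m = 0.237 mm.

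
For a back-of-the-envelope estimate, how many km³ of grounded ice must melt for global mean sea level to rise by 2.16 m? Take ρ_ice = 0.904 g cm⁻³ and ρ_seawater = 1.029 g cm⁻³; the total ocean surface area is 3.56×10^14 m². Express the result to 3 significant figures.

Required water volume = Δh × A = 2.16 m × 3.56×10^14 m² = 7.690×10^14 m³ = 7.690×10^5 km³.
Ice volume = water volume × ρ_w/ρ_ice = 7.690×10^5 × 1029/904 = 8.75×10^5 km³.

≈ 8.75×10^5 km³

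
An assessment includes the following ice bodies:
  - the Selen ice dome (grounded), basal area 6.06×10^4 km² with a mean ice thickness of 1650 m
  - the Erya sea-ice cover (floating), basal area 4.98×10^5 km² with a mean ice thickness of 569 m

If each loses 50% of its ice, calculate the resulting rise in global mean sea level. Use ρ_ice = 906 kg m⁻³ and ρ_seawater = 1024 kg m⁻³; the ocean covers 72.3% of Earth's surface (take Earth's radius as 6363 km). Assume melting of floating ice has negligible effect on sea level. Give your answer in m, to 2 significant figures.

Selen: ice volume = 6.06×10^4 km² × 1650 m = 9.999×10^4 km³; 0.5 × 9.999×10^4 × (906/1024) = 4.423×10^4 km³ of water.
The Erya sea-ice cover is floating and already displaces its own weight of water, so its melt adds essentially nothing to sea level.
Total added water ≈ 4.423×10^13 m³ over 3.68×10^14 m² → Δh = 0.120 m.

≈ 0.12 m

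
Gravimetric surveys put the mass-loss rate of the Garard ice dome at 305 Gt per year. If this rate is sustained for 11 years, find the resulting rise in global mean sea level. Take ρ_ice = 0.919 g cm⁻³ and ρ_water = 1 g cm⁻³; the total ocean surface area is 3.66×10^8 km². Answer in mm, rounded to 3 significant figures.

Total mass lost = 305 Gt/yr × 11 yr = 3355 Gt = 3.355×10^15 kg.
ρ_w = 1 g cm⁻³ = 1000 kg m⁻³, so water volume = 3.355×10^15 / 1000 = 3.355×10^12 m³.
Δh = 3.355×10^12 / 3.66×10^14 = 9.17×10^-3 m = 9.17 mm.

≈ 9.17 mm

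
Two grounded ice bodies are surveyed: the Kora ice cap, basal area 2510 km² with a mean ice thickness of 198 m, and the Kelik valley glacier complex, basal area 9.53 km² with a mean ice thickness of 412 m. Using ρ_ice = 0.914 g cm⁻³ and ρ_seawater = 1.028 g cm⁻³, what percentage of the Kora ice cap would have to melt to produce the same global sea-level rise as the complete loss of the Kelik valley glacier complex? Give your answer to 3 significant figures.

Equal sea-level rise means equal mass of meltwater, i.e. equal mass of ice lost.
Ice mass of Kelik: 3.589×10^12 kg; ice mass of Kora: 4.542×10^14 kg.
Fraction required = 3.589×10^12 / 4.542×10^14 = 7.90×10^-3 → 0.790 %.

≈ 0.790 %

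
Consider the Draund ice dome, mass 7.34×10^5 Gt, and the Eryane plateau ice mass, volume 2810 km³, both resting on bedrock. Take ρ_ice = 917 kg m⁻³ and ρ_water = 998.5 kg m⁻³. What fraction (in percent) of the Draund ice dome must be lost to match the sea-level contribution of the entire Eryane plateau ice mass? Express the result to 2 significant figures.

Equal sea-level rise means equal mass of meltwater, i.e. equal mass of ice lost.
Ice mass of Eryane: 2.577×10^15 kg; ice mass of Draund: 7.340×10^17 kg.
Fraction required = 2.577×10^15 / 7.340×10^17 = 3.51×10^-3 → 0.35 %.

≈ 0.35 %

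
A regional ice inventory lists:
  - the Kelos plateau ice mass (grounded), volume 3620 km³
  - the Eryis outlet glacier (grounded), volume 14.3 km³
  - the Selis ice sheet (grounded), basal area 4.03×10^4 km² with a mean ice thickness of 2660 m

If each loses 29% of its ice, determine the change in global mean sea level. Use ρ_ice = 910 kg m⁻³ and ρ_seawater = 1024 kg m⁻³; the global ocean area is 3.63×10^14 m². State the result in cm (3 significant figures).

Kelos: 0.29 × 3620 km³ × (910/1024) = 932.9 km³ of water.
Eryis: 0.29 × 14.3 km³ × (910/1024) = 3.685 km³ of water.
Selis: ice volume = 4.03×10^4 km² × 2660 m = 1.072×10^5 km³; 0.29 × 1.072×10^5 × (910/1024) = 2.763×10^4 km³ of water.
Total added water ≈ 2.856×10^13 m³ over 3.63×10^14 m² → Δh = 0.0787 m = 7.87 cm.

≈ 7.87 cm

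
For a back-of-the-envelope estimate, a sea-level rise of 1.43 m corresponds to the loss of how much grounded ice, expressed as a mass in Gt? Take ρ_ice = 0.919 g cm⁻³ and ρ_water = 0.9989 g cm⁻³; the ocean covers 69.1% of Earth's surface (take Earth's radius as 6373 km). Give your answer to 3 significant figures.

≈ 5.04×10^5 Gt

Required water volume = Δh × A = 1.43 m × 3.53×10^14 m² = 5.043×10^14 m³.
ρ_w = 0.9989 g cm⁻³ = 998.9 kg m⁻³, so the mass of water = 5.043×10^14 m³ × 998.9 kg m⁻³ = 5.038×10^17 kg = 5.04×10^5 Gt (and the same mass of ice, by conservation).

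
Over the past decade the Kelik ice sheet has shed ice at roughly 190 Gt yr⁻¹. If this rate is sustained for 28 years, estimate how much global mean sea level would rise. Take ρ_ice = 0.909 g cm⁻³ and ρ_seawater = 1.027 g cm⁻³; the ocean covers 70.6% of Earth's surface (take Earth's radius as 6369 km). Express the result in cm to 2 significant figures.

≈ 1.4 cm

Total mass lost = 190 Gt/yr × 28 yr = 5320 Gt = 5.320×10^15 kg.
ρ_w = 1.027 g cm⁻³ = 1027 kg m⁻³, so water volume = 5.320×10^15 / 1027 = 5.180×10^12 m³.
Δh = 5.180×10^12 / 3.60×10^14 = 0.0144 m = 1.4 cm.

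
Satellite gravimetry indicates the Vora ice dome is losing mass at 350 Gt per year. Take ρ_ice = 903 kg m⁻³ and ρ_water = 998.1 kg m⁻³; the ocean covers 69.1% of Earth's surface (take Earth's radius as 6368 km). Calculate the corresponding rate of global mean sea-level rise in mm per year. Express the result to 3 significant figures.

ρ_w = 998.1 kg m⁻³. Annual water volume added = 350 Gt / ρ_w = 3.500×10^14 kg / 998.1 kg m⁻³ = 3.507×10^11 m³.
Δh per year = 3.507×10^11 / 3.52×10^14 = 9.96×10^-4 m = 0.996 mm.

≈ 0.996 mm/yr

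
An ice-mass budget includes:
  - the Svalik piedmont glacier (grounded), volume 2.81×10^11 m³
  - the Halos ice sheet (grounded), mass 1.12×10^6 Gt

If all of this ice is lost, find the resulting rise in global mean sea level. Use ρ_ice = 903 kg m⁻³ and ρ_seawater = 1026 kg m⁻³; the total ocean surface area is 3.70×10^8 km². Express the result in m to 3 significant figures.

≈ 2.95 m

Svalik: 2.81×10^11 m³ × (903/1026) = 2.473×10^11 m³ of water.
Halos: 1.12×10^6 Gt = 1.120×10^18 kg; dividing by ρ_w = 1026 kg m⁻³ gives 1.092×10^15 m³ of water.
Total added water ≈ 1.092×10^15 m³ over 3.70×10^14 m² → Δh = 2.95 m.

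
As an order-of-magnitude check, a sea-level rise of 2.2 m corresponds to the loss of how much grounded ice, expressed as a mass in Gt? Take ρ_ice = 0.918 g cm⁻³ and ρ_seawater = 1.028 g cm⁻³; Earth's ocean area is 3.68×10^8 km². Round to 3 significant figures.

≈ 8.32×10^5 Gt

Required water volume = Δh × A = 2.2 m × 3.68×10^14 m² = 8.096×10^14 m³.
ρ_w = 1.028 g cm⁻³ = 1028 kg m⁻³, so the mass of water = 8.096×10^14 m³ × 1028 kg m⁻³ = 8.323×10^17 kg = 8.32×10^5 Gt (and the same mass of ice, by conservation).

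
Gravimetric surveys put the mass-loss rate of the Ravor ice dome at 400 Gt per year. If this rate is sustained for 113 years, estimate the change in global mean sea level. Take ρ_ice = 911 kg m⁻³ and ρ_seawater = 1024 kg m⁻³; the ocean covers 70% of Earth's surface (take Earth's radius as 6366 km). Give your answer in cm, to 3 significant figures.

Total mass lost = 400 Gt/yr × 113 yr = 4.520×10^4 Gt = 4.520×10^16 kg.
ρ_w = 1024 kg m⁻³, so water volume = 4.520×10^16 / 1024 = 4.414×10^13 m³.
Δh = 4.414×10^13 / 3.56×10^14 = 0.124 m = 12.4 cm.

≈ 12.4 cm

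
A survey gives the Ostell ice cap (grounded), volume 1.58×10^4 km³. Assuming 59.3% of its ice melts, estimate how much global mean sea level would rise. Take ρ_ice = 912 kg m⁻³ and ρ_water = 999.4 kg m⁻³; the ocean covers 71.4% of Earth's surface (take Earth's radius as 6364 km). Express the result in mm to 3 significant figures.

Ostell: 0.593 × 1.58×10^4 km³ × (912/999.4) = 8550 km³ of water.
Spread over 3.63×10^14 m² of ocean, Δh = 8.550×10^12 / 3.63×10^14 = 0.0235 m = 23.5 mm.

≈ 23.5 mm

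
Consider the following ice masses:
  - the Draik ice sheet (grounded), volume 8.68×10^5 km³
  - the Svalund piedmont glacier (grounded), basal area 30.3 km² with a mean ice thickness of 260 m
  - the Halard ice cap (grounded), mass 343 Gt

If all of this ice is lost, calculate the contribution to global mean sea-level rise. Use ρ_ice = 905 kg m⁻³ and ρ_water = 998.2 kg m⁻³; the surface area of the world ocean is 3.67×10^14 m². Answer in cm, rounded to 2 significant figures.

≈ 210 cm

Draik: 8.68×10^5 km³ × (905/998.2) = 7.870×10^5 km³ of water.
Svalund: ice volume = 30.3 km² × 260 m = 7.878 km³; 7.878 × (905/998.2) = 7.142 km³ of water.
Halard: 343 Gt = 3.430×10^14 kg; dividing by ρ_w = 998.2 kg m⁻³ gives 3.436×10^11 m³ of water.
Total added water ≈ 7.873×10^14 m³ over 3.67×10^14 m² → Δh = 2.15 m = 210 cm.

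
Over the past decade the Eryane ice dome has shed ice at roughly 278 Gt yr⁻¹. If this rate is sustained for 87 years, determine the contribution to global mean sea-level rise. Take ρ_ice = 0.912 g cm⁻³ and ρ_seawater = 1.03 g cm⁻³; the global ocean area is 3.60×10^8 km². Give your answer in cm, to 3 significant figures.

≈ 6.52 cm

Total mass lost = 278 Gt/yr × 87 yr = 2.419×10^4 Gt = 2.419×10^16 kg.
ρ_w = 1.03 g cm⁻³ = 1030 kg m⁻³, so water volume = 2.419×10^16 / 1030 = 2.348×10^13 m³.
Δh = 2.348×10^13 / 3.60×10^14 = 0.0652 m = 6.52 cm.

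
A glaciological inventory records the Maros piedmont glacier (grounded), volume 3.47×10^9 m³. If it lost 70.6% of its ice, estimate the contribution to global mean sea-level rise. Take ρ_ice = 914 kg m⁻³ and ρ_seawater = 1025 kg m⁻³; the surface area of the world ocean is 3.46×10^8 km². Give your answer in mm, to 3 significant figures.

Maros: 0.706 × 3.47×10^9 m³ × (914/1025) = 2.185×10^9 m³ of water.
Spread over 3.46×10^14 m² of ocean, Δh = 2.185×10^9 / 3.46×10^14 = 6.31×10^-6 m = 6.31×10^-3 mm.

≈ 6.31×10^-3 mm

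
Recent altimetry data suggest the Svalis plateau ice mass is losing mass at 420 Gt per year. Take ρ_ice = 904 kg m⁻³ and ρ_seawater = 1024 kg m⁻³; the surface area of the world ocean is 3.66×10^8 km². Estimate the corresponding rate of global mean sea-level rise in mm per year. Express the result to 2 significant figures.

≈ 1.1 mm/yr

ρ_w = 1024 kg m⁻³. Annual water volume added = 420 Gt / ρ_w = 4.200×10^14 kg / 1024 kg m⁻³ = 4.102×10^11 m³.
Δh per year = 4.102×10^11 / 3.66×10^14 = 1.12×10^-3 m = 1.1 mm.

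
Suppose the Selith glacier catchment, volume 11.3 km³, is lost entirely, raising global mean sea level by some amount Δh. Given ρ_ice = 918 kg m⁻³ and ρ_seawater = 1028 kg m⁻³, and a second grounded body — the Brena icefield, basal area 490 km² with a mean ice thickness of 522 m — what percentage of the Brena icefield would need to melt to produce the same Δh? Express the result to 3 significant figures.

Equal sea-level rise means equal mass of meltwater, i.e. equal mass of ice lost.
Ice mass of Selith: 1.037×10^13 kg; ice mass of Brena: 2.348×10^14 kg.
Fraction required = 1.037×10^13 / 2.348×10^14 = 0.0442 → 4.42 %.

≈ 4.42 %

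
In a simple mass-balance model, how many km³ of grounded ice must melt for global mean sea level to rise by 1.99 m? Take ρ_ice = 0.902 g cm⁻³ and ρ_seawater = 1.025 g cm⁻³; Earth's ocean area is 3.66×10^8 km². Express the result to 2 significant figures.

Required water volume = Δh × A = 1.99 m × 3.66×10^14 m² = 7.283×10^14 m³ = 7.283×10^5 km³.
Ice volume = water volume × ρ_w/ρ_ice = 7.283×10^5 × 1025/902 = 8.3×10^5 km³.

≈ 8.3×10^5 km³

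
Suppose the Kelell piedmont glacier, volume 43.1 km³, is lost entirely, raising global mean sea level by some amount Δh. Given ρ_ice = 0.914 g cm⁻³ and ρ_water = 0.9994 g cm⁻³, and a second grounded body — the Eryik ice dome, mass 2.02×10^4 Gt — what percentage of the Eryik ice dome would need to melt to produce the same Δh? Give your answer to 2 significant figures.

Equal sea-level rise means equal mass of meltwater, i.e. equal mass of ice lost.
Ice mass of Kelell: 3.939×10^13 kg; ice mass of Eryik: 2.020×10^16 kg.
Fraction required = 3.939×10^13 / 2.020×10^16 = 1.95×10^-3 → 0.20 %.

≈ 0.20 %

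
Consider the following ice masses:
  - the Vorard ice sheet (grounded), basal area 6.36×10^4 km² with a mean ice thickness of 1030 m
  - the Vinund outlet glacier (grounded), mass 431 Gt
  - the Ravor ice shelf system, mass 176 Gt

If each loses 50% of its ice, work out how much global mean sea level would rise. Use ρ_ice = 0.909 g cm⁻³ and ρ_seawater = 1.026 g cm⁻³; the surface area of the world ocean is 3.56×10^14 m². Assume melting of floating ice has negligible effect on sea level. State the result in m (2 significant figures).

≈ 0.082 m

Vorard: ice volume = 6.36×10^4 km² × 1030 m = 6.551×10^4 km³; 0.5 × 6.551×10^4 × (909/1026) = 2.902×10^4 km³ of water.
Vinund: 0.5 × 431 Gt = 2.155×10^14 kg; dividing by ρ_w = 1.026 g cm⁻³ = 1026 kg m⁻³ gives 2.100×10^11 m³ of water.
The Ravor ice shelf system is floating and already displaces its own weight of water, so its melt adds essentially nothing to sea level.
Total added water ≈ 2.923×10^13 m³ over 3.56×10^14 m² → Δh = 0.0821 m.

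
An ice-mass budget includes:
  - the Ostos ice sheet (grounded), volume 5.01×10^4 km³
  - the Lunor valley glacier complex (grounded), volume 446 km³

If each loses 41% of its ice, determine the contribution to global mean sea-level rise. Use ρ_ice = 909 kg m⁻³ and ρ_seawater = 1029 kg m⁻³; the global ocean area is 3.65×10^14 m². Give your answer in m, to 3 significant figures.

≈ 0.0502 m

Ostos: 0.41 × 5.01×10^4 km³ × (909/1029) = 1.815×10^4 km³ of water.
Lunor: 0.41 × 446 km³ × (909/1029) = 161.5 km³ of water.
Total added water ≈ 1.831×10^13 m³ over 3.65×10^14 m² → Δh = 0.0502 m.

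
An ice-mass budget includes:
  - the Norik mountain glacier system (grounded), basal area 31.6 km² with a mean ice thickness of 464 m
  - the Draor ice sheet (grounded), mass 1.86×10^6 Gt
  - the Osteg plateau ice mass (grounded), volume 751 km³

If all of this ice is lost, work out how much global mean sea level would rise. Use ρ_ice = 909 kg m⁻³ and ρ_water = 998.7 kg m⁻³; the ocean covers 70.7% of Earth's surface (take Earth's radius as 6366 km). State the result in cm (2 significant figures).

Norik: ice volume = 31.6 km² × 464 m = 14.66 km³; 14.66 × (909/998.7) = 13.35 km³ of water.
Draor: 1.86×10^6 Gt = 1.860×10^18 kg; dividing by ρ_w = 998.7 kg m⁻³ gives 1.862×10^15 m³ of water.
Osteg: 751 km³ × (909/998.7) = 683.5 km³ of water.
Total added water ≈ 1.863×10^15 m³ over 3.60×10^14 m² → Δh = 5.17 m = 520 cm.

≈ 520 cm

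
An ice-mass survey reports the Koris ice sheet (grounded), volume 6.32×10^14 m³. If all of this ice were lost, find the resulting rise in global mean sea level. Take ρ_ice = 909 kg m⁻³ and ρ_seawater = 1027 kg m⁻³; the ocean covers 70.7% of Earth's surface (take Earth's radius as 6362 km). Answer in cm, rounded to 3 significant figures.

Koris: 6.32×10^14 m³ × (909/1027) = 5.594×10^14 m³ of water.
Spread over 3.60×10^14 m² of ocean, Δh = 5.594×10^14 / 3.60×10^14 = 1.56 m = 156 cm.

≈ 156 cm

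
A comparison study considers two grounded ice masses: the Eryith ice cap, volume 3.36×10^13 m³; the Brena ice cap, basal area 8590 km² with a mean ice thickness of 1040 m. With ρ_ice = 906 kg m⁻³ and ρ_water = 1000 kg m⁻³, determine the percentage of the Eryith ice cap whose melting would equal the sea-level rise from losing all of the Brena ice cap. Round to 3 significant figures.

≈ 26.6 %

Equal sea-level rise means equal mass of meltwater, i.e. equal mass of ice lost.
Ice mass of Brena: 8.094×10^15 kg; ice mass of Eryith: 3.044×10^16 kg.
Fraction required = 8.094×10^15 / 3.044×10^16 = 0.266 → 26.6 %.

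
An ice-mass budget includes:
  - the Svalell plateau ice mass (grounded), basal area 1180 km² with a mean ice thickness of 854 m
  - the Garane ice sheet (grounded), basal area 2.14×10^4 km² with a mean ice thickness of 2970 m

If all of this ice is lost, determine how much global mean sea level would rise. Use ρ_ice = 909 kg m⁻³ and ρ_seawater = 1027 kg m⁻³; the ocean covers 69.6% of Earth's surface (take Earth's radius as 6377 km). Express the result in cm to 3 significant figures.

≈ 16.1 cm

Svalell: ice volume = 1180 km² × 854 m = 1008 km³; 1008 × (909/1027) = 891.9 km³ of water.
Garane: ice volume = 2.14×10^4 km² × 2970 m = 6.356×10^4 km³; 6.356×10^4 × (909/1027) = 5.626×10^4 km³ of water.
Total added water ≈ 5.715×10^13 m³ over 3.56×10^14 m² → Δh = 0.161 m = 16.1 cm.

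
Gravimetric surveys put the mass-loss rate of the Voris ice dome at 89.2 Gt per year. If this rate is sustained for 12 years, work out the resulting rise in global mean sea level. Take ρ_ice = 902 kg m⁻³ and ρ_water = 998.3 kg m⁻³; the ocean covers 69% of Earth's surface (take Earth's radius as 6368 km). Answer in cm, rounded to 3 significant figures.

≈ 0.305 cm

Total mass lost = 89.2 Gt/yr × 12 yr = 1070 Gt = 1.070×10^15 kg.
ρ_w = 998.3 kg m⁻³, so water volume = 1.070×10^15 / 998.3 = 1.072×10^12 m³.
Δh = 1.072×10^12 / 3.52×10^14 = 3.05×10^-3 m = 0.305 cm.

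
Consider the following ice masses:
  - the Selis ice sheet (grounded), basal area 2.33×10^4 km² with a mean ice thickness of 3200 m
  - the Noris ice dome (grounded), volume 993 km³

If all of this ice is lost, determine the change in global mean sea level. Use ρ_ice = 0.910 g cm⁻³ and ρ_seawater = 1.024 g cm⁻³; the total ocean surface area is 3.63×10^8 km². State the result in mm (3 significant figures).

≈ 185 mm

Selis: ice volume = 2.33×10^4 km² × 3200 m = 7.456×10^4 km³; 7.456×10^4 × (910/1024) = 6.626×10^4 km³ of water.
Noris: 993 km³ × (910/1024) = 882.5 km³ of water.
Total added water ≈ 6.714×10^13 m³ over 3.63×10^14 m² → Δh = 0.185 m = 185 mm.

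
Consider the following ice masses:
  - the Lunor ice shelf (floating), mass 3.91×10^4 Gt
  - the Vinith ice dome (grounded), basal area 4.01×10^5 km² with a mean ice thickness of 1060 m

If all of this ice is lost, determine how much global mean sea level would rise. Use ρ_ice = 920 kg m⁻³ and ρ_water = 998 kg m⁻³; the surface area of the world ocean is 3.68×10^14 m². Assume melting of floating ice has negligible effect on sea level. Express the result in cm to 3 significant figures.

≈ 106 cm

The Lunor ice shelf is floating and already displaces its own weight of water, so its melt adds essentially nothing to sea level.
Vinith: ice volume = 4.01×10^5 km² × 1060 m = 4.251×10^5 km³; 4.251×10^5 × (920/998) = 3.918×10^5 km³ of water.
Total added water ≈ 3.918×10^14 m³ over 3.68×10^14 m² → Δh = 1.06 m = 106 cm.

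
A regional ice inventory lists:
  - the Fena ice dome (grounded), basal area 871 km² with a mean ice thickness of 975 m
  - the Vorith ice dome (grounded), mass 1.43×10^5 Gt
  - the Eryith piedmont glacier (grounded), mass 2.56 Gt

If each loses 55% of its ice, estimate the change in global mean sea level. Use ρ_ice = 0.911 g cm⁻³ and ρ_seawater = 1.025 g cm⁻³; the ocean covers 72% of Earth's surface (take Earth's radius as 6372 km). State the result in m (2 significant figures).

Fena: ice volume = 871 km² × 975 m = 849.2 km³; 0.55 × 849.2 × (911/1025) = 415.1 km³ of water.
Vorith: 0.55 × 1.43×10^5 Gt = 7.865×10^16 kg; dividing by ρ_w = 1.025 g cm⁻³ = 1025 kg m⁻³ gives 7.673×10^13 m³ of water.
Eryith: 0.55 × 2.56 Gt = 1.408×10^12 kg; dividing by ρ_w = 1025 kg m⁻³ gives 1.374×10^9 m³ of water.
Total added water ≈ 7.715×10^13 m³ over 3.67×10^14 m² → Δh = 0.210 m.

≈ 0.21 m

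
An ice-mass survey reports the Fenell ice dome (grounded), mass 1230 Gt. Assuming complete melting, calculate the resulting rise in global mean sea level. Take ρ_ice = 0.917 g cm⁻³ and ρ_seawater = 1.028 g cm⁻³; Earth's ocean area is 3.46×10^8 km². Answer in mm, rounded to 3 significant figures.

≈ 3.46 mm

Fenell: 1230 Gt = 1.230×10^15 kg; dividing by ρ_w = 1.028 g cm⁻³ = 1028 kg m⁻³ gives 1.196×10^12 m³ of water.
Spread over 3.46×10^14 m² of ocean, Δh = 1.196×10^12 / 3.46×10^14 = 3.46×10^-3 m = 3.46 mm.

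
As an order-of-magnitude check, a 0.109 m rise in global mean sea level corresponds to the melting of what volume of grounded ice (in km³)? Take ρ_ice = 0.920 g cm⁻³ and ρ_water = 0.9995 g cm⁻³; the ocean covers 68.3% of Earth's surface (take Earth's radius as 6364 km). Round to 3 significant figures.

Required water volume = Δh × A = 0.109 m × 3.48×10^14 m² = 3.789×10^13 m³ = 3.789×10^4 km³.
Ice volume = water volume × ρ_w/ρ_ice = 3.789×10^4 × 999.5/920 = 4.12×10^4 km³.

≈ 4.12×10^4 km³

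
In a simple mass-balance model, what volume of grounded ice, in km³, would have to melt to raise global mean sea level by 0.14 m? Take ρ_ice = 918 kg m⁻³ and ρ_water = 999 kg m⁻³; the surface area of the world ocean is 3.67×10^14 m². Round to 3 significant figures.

≈ 5.59×10^4 km³

Required water volume = Δh × A = 0.14 m × 3.67×10^14 m² = 5.138×10^13 m³ = 5.138×10^4 km³.
Ice volume = water volume × ρ_w/ρ_ice = 5.138×10^4 × 999/918 = 5.59×10^4 km³.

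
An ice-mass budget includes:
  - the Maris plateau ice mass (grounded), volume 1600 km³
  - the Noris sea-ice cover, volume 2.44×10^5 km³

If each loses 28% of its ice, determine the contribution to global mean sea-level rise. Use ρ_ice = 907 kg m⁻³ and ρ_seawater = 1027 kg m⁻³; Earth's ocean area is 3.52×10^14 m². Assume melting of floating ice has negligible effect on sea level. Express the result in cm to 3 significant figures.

Maris: 0.28 × 1600 km³ × (907/1027) = 395.7 km³ of water.
The Noris sea-ice cover is floating and already displaces its own weight of water, so its melt adds essentially nothing to sea level.
Total added water ≈ 3.957×10^11 m³ over 3.52×10^14 m² → Δh = 1.12×10^-3 m = 0.112 cm.

≈ 0.112 cm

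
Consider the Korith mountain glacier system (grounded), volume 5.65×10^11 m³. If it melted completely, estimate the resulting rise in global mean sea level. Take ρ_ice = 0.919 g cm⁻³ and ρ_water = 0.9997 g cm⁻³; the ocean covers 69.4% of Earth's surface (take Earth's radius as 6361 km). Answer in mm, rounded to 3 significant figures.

Korith: 5.65×10^11 m³ × (919/999.7) = 5.194×10^11 m³ of water.
Spread over 3.53×10^14 m² of ocean, Δh = 5.194×10^11 / 3.53×10^14 = 1.47×10^-3 m = 1.47 mm.

≈ 1.47 mm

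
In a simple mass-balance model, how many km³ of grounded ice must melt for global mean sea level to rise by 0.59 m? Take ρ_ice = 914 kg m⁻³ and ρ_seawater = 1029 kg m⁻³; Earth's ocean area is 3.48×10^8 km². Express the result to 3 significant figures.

Required water volume = Δh × A = 0.59 m × 3.48×10^14 m² = 2.053×10^14 m³ = 2.053×10^5 km³.
Ice volume = water volume × ρ_w/ρ_ice = 2.053×10^5 × 1029/914 = 2.31×10^5 km³.

≈ 2.31×10^5 km³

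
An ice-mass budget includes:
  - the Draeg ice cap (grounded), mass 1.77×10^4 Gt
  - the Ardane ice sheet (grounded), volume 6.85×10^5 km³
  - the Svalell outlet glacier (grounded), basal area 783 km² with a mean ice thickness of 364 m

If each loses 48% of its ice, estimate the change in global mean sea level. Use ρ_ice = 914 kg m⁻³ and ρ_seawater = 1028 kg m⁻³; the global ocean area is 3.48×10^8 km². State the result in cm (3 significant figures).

Draeg: 0.48 × 1.77×10^4 Gt = 8.496×10^15 kg; dividing by ρ_w = 1028 kg m⁻³ gives 8.265×10^12 m³ of water.
Ardane: 0.48 × 6.85×10^5 km³ × (914/1028) = 2.923×10^5 km³ of water.
Svalell: ice volume = 783 km² × 364 m = 285.0 km³; 0.48 × 285.0 × (914/1028) = 121.6 km³ of water.
Total added water ≈ 3.007×10^14 m³ over 3.48×10^14 m² → Δh = 0.864 m = 86.4 cm.

≈ 86.4 cm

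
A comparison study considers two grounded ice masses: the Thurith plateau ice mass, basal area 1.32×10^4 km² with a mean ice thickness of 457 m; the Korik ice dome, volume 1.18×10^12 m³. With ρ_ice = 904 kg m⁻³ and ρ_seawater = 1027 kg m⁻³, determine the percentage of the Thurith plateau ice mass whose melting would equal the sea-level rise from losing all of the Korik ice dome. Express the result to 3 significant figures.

≈ 19.6 %

Equal sea-level rise means equal mass of meltwater, i.e. equal mass of ice lost.
Ice mass of Korik: 1.067×10^15 kg; ice mass of Thurith: 5.453×10^15 kg.
Fraction required = 1.067×10^15 / 5.453×10^15 = 0.196 → 19.6 %.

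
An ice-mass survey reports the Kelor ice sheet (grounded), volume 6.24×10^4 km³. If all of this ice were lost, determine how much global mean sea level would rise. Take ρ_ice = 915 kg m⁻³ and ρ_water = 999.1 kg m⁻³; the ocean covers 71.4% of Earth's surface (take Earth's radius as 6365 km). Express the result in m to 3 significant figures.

≈ 0.157 m

Kelor: 6.24×10^4 km³ × (915/999.1) = 5.715×10^4 km³ of water.
Spread over 3.64×10^14 m² of ocean, Δh = 5.715×10^13 / 3.64×10^14 = 0.157 m.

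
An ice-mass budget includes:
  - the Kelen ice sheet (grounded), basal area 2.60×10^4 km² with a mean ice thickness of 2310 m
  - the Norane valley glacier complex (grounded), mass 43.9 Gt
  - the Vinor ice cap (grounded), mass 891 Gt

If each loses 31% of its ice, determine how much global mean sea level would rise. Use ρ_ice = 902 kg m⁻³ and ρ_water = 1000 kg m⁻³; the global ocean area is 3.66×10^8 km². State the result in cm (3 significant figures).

≈ 4.67 cm

Kelen: ice volume = 2.60×10^4 km² × 2310 m = 6.006×10^4 km³; 0.31 × 6.006×10^4 × (902/1000) = 1.679×10^4 km³ of water.
Norane: 0.31 × 43.9 Gt = 1.361×10^13 kg; dividing by ρ_w = 1000 kg m⁻³ gives 1.361×10^10 m³ of water.
Vinor: 0.31 × 891 Gt = 2.762×10^14 kg; dividing by ρ_w = 1000 kg m⁻³ gives 2.762×10^11 m³ of water.
Total added water ≈ 1.708×10^13 m³ over 3.66×10^14 m² → Δh = 0.0467 m = 4.67 cm.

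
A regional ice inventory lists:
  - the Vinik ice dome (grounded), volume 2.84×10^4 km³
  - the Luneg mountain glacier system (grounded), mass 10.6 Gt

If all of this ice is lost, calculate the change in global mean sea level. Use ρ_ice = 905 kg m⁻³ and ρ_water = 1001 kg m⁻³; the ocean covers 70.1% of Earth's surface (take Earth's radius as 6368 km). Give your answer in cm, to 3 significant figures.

≈ 7.19 cm

Vinik: 2.84×10^4 km³ × (905/1001) = 2.568×10^4 km³ of water.
Luneg: 10.6 Gt = 1.060×10^13 kg; dividing by ρ_w = 1001 kg m⁻³ gives 1.059×10^10 m³ of water.
Total added water ≈ 2.569×10^13 m³ over 3.57×10^14 m² → Δh = 0.0719 m = 7.19 cm.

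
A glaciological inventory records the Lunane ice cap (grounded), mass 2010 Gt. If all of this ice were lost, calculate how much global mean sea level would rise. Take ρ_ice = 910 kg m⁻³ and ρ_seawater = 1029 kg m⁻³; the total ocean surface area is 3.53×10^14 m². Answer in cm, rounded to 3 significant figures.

≈ 0.553 cm

Lunane: 2010 Gt = 2.010×10^15 kg; dividing by ρ_w = 1029 kg m⁻³ gives 1.953×10^12 m³ of water.
Spread over 3.53×10^14 m² of ocean, Δh = 1.953×10^12 / 3.53×10^14 = 5.53×10^-3 m = 0.553 cm.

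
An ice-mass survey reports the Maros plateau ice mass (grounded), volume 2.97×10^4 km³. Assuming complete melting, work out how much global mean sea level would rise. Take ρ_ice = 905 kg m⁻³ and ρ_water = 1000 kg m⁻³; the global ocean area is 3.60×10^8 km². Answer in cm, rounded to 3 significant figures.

Maros: 2.97×10^4 km³ × (905/1000) = 2.688×10^4 km³ of water.
Spread over 3.60×10^14 m² of ocean, Δh = 2.688×10^13 / 3.60×10^14 = 0.0747 m = 7.47 cm.

≈ 7.47 cm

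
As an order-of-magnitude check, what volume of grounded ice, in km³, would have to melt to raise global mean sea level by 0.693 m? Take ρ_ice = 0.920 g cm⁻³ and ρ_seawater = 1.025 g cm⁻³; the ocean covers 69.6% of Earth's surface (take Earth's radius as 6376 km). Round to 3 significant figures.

≈ 2.75×10^5 km³

Required water volume = Δh × A = 0.693 m × 3.56×10^14 m² = 2.464×10^14 m³ = 2.464×10^5 km³.
Ice volume = water volume × ρ_w/ρ_ice = 2.464×10^5 × 1025/920 = 2.75×10^5 km³.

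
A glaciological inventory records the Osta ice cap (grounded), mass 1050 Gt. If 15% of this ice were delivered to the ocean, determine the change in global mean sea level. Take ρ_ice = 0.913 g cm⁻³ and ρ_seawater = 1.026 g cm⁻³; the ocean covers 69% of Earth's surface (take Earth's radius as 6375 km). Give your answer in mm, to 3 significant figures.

Osta: 0.15 × 1050 Gt = 1.575×10^14 kg; dividing by ρ_w = 1.026 g cm⁻³ = 1026 kg m⁻³ gives 1.535×10^11 m³ of water.
Spread over 3.52×10^14 m² of ocean, Δh = 1.535×10^11 / 3.52×10^14 = 4.36×10^-4 m = 0.436 mm.

≈ 0.436 mm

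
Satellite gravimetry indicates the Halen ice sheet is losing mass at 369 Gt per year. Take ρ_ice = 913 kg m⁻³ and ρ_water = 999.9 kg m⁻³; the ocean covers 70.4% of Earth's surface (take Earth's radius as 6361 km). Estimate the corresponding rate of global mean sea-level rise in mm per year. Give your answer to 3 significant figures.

ρ_w = 999.9 kg m⁻³. Annual water volume added = 369 Gt / ρ_w = 3.690×10^14 kg / 999.9 kg m⁻³ = 3.690×10^11 m³.
Δh per year = 3.690×10^11 / 3.58×10^14 = 1.03×10^-3 m = 1.03 mm.

≈ 1.03 mm/yr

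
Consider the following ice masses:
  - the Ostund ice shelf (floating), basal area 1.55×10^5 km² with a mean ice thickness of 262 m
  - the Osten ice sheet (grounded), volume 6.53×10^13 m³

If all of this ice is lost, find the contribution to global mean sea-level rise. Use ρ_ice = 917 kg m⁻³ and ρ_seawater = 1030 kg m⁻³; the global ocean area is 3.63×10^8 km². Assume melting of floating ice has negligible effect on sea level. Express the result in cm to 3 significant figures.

The Ostund ice shelf is floating and already displaces its own weight of water, so its melt adds essentially nothing to sea level.
Osten: 6.53×10^13 m³ × (917/1030) = 5.814×10^13 m³ of water.
Total added water ≈ 5.814×10^13 m³ over 3.63×10^14 m² → Δh = 0.160 m = 16.0 cm.

≈ 16.0 cm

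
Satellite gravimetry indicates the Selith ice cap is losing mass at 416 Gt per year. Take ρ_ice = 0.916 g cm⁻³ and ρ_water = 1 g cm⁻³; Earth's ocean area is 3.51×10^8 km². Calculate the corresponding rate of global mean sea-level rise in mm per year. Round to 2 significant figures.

ρ_w = 1 g cm⁻³ = 1000 kg m⁻³. Annual water volume added = 416 Gt / ρ_w = 4.160×10^14 kg / 1000 kg m⁻³ = 4.160×10^11 m³.
Δh per year = 4.160×10^11 / 3.51×10^14 = 1.19×10^-3 m = 1.2 mm.

≈ 1.2 mm/yr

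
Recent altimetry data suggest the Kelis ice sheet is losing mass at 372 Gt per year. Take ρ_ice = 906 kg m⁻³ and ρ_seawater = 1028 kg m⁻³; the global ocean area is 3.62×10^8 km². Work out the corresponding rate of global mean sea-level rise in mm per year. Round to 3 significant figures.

≈ 1.00 mm/yr

ρ_w = 1028 kg m⁻³. Annual water volume added = 372 Gt / ρ_w = 3.720×10^14 kg / 1028 kg m⁻³ = 3.619×10^11 m³.
Δh per year = 3.619×10^11 / 3.62×10^14 = 1.00×10^-3 m = 1.00 mm.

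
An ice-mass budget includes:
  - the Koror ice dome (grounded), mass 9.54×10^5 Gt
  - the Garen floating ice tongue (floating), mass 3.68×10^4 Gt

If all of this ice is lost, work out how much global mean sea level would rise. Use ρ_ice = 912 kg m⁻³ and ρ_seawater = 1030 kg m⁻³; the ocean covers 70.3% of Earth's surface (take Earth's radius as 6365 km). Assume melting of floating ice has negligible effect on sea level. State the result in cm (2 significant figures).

Koror: 9.54×10^5 Gt = 9.540×10^17 kg; dividing by ρ_w = 1030 kg m⁻³ gives 9.262×10^14 m³ of water.
The Garen floating ice tongue is floating and already displaces its own weight of water, so its melt adds essentially nothing to sea level.
Total added water ≈ 9.262×10^14 m³ over 3.58×10^14 m² → Δh = 2.59 m = 260 cm.

≈ 260 cm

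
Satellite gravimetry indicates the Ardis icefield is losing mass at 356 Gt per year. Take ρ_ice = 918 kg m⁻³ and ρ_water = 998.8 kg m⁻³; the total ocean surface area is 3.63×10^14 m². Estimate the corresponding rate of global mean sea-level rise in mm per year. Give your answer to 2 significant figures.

≈ 0.98 mm/yr

ρ_w = 998.8 kg m⁻³. Annual water volume added = 356 Gt / ρ_w = 3.560×10^14 kg / 998.8 kg m⁻³ = 3.564×10^11 m³.
Δh per year = 3.564×10^11 / 3.63×10^14 = 9.82×10^-4 m = 0.98 mm.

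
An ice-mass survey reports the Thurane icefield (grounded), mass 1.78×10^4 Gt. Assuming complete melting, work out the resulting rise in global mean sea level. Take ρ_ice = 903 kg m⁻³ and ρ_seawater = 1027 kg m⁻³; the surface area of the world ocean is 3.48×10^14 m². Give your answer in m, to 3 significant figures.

≈ 0.0498 m

Thurane: 1.78×10^4 Gt = 1.780×10^16 kg; dividing by ρ_w = 1027 kg m⁻³ gives 1.733×10^13 m³ of water.
Spread over 3.48×10^14 m² of ocean, Δh = 1.733×10^13 / 3.48×10^14 = 0.0498 m.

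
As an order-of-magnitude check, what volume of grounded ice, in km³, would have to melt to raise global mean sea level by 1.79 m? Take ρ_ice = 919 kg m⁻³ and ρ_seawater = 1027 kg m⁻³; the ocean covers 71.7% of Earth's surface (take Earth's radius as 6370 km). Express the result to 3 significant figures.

≈ 7.31×10^5 km³

Required water volume = Δh × A = 1.79 m × 3.66×10^14 m² = 6.544×10^14 m³ = 6.544×10^5 km³.
Ice volume = water volume × ρ_w/ρ_ice = 6.544×10^5 × 1027/919 = 7.31×10^5 km³.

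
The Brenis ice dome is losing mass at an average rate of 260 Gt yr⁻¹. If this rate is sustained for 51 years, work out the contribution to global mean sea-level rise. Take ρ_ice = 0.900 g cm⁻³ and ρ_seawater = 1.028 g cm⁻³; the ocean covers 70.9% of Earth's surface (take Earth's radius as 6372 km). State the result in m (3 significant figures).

≈ 0.0357 m

Total mass lost = 260 Gt/yr × 51 yr = 1.326×10^4 Gt = 1.326×10^16 kg.
ρ_w = 1.028 g cm⁻³ = 1028 kg m⁻³, so water volume = 1.326×10^16 / 1028 = 1.290×10^13 m³.
Δh = 1.290×10^13 / 3.62×10^14 = 0.0357 m.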